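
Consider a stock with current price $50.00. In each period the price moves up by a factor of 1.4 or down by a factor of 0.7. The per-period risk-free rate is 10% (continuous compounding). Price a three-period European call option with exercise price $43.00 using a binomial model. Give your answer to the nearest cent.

Risk-neutral probability p = (e^0.1 − 0.7)/(1.4 − 0.7) = 0.4052/0.7000 = 0.5788
Terminal stock prices: S_uuu = 137.2, S_uud = 68.6, S_udd = 34.3, S_ddd = 17.15
Terminal payoffs (S − K): max(94.2, 0) = 94.2, max(25.6, 0) = 25.6, max(-8.7, 0) = 0, max(-25.85, 0) = 0
Node uu (S = 98): V_uu = e^(−0.1)·[0.5788·94.2000 + 0.4212·25.6000] = 59.0920
Node ud (S = 49): V_ud = e^(−0.1)·[0.5788·25.6000 + 0.4212·0.0000] = 13.4076
Node dd (S = 24.5): V_dd = e^(−0.1)·[0.5788·0.0000 + 0.4212·0.0000] = 0.0000
Node u (S = 70): V_u = e^(−0.1)·[0.5788·59.0920 + 0.4212·13.4076] = 36.0582
Node d (S = 35): V_d = e^(−0.1)·[0.5788·13.4076 + 0.4212·0.0000] = 7.0220
Node 0 (S = 50): V_0 = e^(−0.1)·[0.5788·36.0582 + 0.4212·7.0220] = 21.5610

$21.56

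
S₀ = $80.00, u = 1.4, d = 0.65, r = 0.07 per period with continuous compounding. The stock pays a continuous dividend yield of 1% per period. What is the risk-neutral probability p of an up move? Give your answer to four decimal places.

p = 0.5491

Per-period risk-free factor R = e^0.07 = 1.0725; dividend-adjusted growth = e^(0.07−0.01) = 1.0618.
Risk-neutral probability p = (1.0618 − 0.65)/(1.4 − 0.65) = 0.4118/0.7500 = 0.5491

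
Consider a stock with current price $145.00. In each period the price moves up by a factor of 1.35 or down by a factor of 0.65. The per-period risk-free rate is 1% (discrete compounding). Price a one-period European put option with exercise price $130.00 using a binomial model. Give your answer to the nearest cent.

Risk-neutral probability p = (1 + 0.01 − 0.65)/(1.35 − 0.65) = 0.3600/0.7000 = 0.5143
Terminal stock prices: S_u = 195.8, S_d = 94.25
Terminal payoffs (K − S): max(-65.75, 0) = 0, max(35.75, 0) = 35.75
Node 0 (S = 145): V_0 = 1/1.01·[0.5143·0.0000 + 0.4857·35.7500] = 17.1924

$17.19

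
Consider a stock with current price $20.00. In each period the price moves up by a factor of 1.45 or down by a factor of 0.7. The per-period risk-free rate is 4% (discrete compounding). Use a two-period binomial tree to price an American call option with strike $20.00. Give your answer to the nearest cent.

$4.33

Risk-neutral probability p = (1 + 0.04 − 0.7)/(1.45 − 0.7) = 0.3400/0.7500 = 0.4533
Terminal stock prices: S_uu = 42.05, S_ud = 20.3, S_dd = 9.8
Terminal payoffs (S − K): max(22.05, 0) = 22.05, max(0.3, 0) = 0.3, max(-10.2, 0) = 0
Node u (S = 29): continuation = 1/1.04·[0.4533·22.0500 + 0.5467·0.3000] = 9.7692; exercise value = 9.0000 ≤ continuation, so V_u = 9.7692
Node d (S = 14): continuation = 1/1.04·[0.4533·0.3000 + 0.5467·0.0000] = 0.1308; exercise value = 0.0000 ≤ continuation, so V_d = 0.1308
Node 0 (S = 20): continuation = 1/1.04·[0.4533·9.7692 + 0.5467·0.1308] = 4.3271; exercise value = 0.0000 ≤ continuation, so V_0 = 4.3271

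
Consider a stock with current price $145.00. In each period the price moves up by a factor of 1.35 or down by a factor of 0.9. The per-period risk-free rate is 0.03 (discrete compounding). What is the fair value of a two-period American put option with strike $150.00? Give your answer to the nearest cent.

$15.51

Risk-neutral probability p = (1 + 0.03 − 0.9)/(1.35 − 0.9) = 0.1300/0.4500 = 0.2889
Terminal stock prices: S_uu = 264.3, S_ud = 176.2, S_dd = 117.5
Terminal payoffs (K − S): max(-114.3, 0) = 0, max(-26.18, 0) = 0, max(32.55, 0) = 32.55
Node u (S = 195.8): continuation = 1/1.03·[0.2889·0.0000 + 0.7111·0.0000] = 0.0000; exercise value = 0.0000 ≤ continuation, so V_u = 0.0000
Node d (S = 130.5): continuation = 1/1.03·[0.2889·0.0000 + 0.7111·32.5500] = 22.4725; exercise value = 19.5000 ≤ continuation, so V_d = 22.4725
Node 0 (S = 145): continuation = 1/1.03·[0.2889·0.0000 + 0.7111·22.4725] = 15.5150; exercise value = 5.0000 ≤ continuation, so V_0 = 15.5150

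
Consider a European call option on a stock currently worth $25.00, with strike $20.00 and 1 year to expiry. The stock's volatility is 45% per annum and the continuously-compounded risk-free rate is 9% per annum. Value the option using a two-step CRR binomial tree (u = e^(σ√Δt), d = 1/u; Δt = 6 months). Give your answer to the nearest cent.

$8.32

CRR parameters: u = e^(σ√Δt) = e^(0.45·√0.5) = 1.3746, d = 1/u = 0.7275
Per-period rate: rΔt = 0.09·0.5 = 0.045, so R = e^0.045 = 1.0460
Risk-neutral probability p = (e^0.045 − 0.7275)/(1.3746 − 0.7275) = 0.3186/0.6472 = 0.4922
Terminal stock prices: S_uu = 47.24, S_ud = 25, S_dd = 13.23
Terminal payoffs (S − K): max(27.24, 0) = 27.24, max(5, 0) = 5, max(-6.77, 0) = 0
Node u (S = 34.37): V_u = e^(−0.045)·[0.4922·27.2415 + 0.5078·5.0000] = 15.2463
Node d (S = 18.19): V_d = e^(−0.045)·[0.4922·5.0000 + 0.5078·0.0000] = 2.3529
Node 0 (S = 25): V_0 = e^(−0.045)·[0.4922·15.2463 + 0.5078·2.3529] = 8.3166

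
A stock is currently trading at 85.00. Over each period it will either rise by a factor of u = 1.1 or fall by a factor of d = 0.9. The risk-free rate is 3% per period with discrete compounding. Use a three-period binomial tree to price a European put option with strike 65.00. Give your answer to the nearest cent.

Risk-neutral probability p = (1 + 0.03 − 0.9)/(1.1 − 0.9) = 0.1300/0.2000 = 0.6500
Terminal stock prices: S_uuu = 113.1, S_uud = 92.57, S_udd = 75.74, S_ddd = 61.97
Terminal payoffs (K − S): max(-48.14, 0) = 0, max(-27.57, 0) = 0, max(-10.74, 0) = 0, max(3.035, 0) = 3.035
Node uu (S = 102.9): V_uu = 1/1.03·[0.6500·0.0000 + 0.3500·0.0000] = 0.0000
Node ud (S = 84.15): V_ud = 1/1.03·[0.6500·0.0000 + 0.3500·0.0000] = 0.0000
Node dd (S = 68.85): V_dd = 1/1.03·[0.6500·0.0000 + 0.3500·3.0350] = 1.0313
Node u (S = 93.5): V_u = 1/1.03·[0.6500·0.0000 + 0.3500·0.0000] = 0.0000
Node d (S = 76.5): V_d = 1/1.03·[0.6500·0.0000 + 0.3500·1.0313] = 0.3504
Node 0 (S = 85): V_0 = 1/1.03·[0.6500·0.0000 + 0.3500·0.3504] = 0.1191

0.12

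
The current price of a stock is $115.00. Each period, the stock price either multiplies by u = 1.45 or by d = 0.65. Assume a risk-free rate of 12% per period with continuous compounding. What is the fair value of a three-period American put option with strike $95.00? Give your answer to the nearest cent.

Risk-neutral probability p = (e^0.12 − 0.65)/(1.45 − 0.65) = 0.4775/0.8000 = 0.5969
Terminal stock prices: S_uuu = 350.6, S_uud = 157.2, S_udd = 70.45, S_ddd = 31.58
Terminal payoffs (K − S): max(-255.6, 0) = 0, max(-62.16, 0) = 0, max(24.55, 0) = 24.55, max(63.42, 0) = 63.42
Node uu (S = 241.8): continuation = e^(−0.12)·[0.5969·0.0000 + 0.4031·0.0000] = 0.0000; exercise value = 0.0000 ≤ continuation, so V_uu = 0.0000
Node ud (S = 108.4): continuation = e^(−0.12)·[0.5969·0.0000 + 0.4031·24.5481] = 8.7770; exercise value = 0.0000 ≤ continuation, so V_ud = 8.7770
Node dd (S = 48.59): continuation = e^(−0.12)·[0.5969·24.5481 + 0.4031·63.4181] = 35.6699; exercise value = 46.4125 > continuation, so V_dd = 46.4125 (exercise)
Node u (S = 166.8): continuation = e^(−0.12)·[0.5969·0.0000 + 0.4031·8.7770] = 3.1382; exercise value = 0.0000 ≤ continuation, so V_u = 3.1382
Node d (S = 74.75): continuation = e^(−0.12)·[0.5969·8.7770 + 0.4031·46.4125] = 21.2408; exercise value = 20.2500 ≤ continuation, so V_d = 21.2408
Node 0 (S = 115): continuation = e^(−0.12)·[0.5969·3.1382 + 0.4031·21.2408] = 9.2558; exercise value = 0.0000 ≤ continuation, so V_0 = 9.2558

$9.26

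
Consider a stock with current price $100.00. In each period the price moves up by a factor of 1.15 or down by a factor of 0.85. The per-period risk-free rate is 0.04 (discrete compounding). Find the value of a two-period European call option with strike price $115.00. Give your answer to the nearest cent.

$6.40

Risk-neutral probability p = (1 + 0.04 − 0.85)/(1.15 − 0.85) = 0.1900/0.3000 = 0.6333
Terminal stock prices: S_uu = 132.2, S_ud = 97.75, S_dd = 72.25
Terminal payoffs (S − K): max(17.25, 0) = 17.25, max(-17.25, 0) = 0, max(-42.75, 0) = 0
Node u (S = 115): V_u = 1/1.04·[0.6333·17.2500 + 0.3667·0.0000] = 10.5048
Node d (S = 85): V_d = 1/1.04·[0.6333·0.0000 + 0.3667·0.0000] = 0.0000
Node 0 (S = 100): V_0 = 1/1.04·[0.6333·10.5048 + 0.3667·0.0000] = 6.3972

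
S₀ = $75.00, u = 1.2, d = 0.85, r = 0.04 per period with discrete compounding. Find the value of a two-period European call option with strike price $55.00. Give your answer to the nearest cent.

$24.31

Risk-neutral probability p = (1 + 0.04 − 0.85)/(1.2 − 0.85) = 0.1900/0.3500 = 0.5429
Terminal stock prices: S_uu = 108, S_ud = 76.5, S_dd = 54.19
Terminal payoffs (S − K): max(53, 0) = 53, max(21.5, 0) = 21.5, max(-0.8125, 0) = 0
Node u (S = 90): V_u = 1/1.04·[0.5429·53.0000 + 0.4571·21.5000] = 37.1154
Node d (S = 63.75): V_d = 1/1.04·[0.5429·21.5000 + 0.4571·0.0000] = 11.2225
Node 0 (S = 75): V_0 = 1/1.04·[0.5429·37.1154 + 0.4571·11.2225] = 24.3064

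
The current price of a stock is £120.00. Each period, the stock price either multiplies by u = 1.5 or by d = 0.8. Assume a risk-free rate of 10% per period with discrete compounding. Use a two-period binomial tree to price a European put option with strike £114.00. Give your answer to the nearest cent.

£10.04

Risk-neutral probability p = (1 + 0.1 − 0.8)/(1.5 − 0.8) = 0.3000/0.7000 = 0.4286
Terminal stock prices: S_uu = 270, S_ud = 144, S_dd = 76.8
Terminal payoffs (K − S): max(-156, 0) = 0, max(-30, 0) = 0, max(37.2, 0) = 37.2
Node u (S = 180): V_u = 1/1.1·[0.4286·0.0000 + 0.5714·0.0000] = 0.0000
Node d (S = 96): V_d = 1/1.1·[0.4286·0.0000 + 0.5714·37.2000] = 19.3247
Node 0 (S = 120): V_0 = 1/1.1·[0.4286·0.0000 + 0.5714·19.3247] = 10.0388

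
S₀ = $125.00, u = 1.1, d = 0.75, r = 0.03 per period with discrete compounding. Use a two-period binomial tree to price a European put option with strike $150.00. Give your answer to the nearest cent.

Risk-neutral probability p = (1 + 0.03 − 0.75)/(1.1 − 0.75) = 0.2800/0.3500 = 0.8000
Terminal stock prices: S_uu = 151.3, S_ud = 103.1, S_dd = 70.31
Terminal payoffs (K − S): max(-1.25, 0) = 0, max(46.88, 0) = 46.88, max(79.69, 0) = 79.69
Node u (S = 137.5): V_u = 1/1.03·[0.8000·0.0000 + 0.2000·46.8750] = 9.1019
Node d (S = 93.75): V_d = 1/1.03·[0.8000·46.8750 + 0.2000·79.6875] = 51.8811
Node 0 (S = 125): V_0 = 1/1.03·[0.8000·9.1019 + 0.2000·51.8811] = 17.1435

$17.14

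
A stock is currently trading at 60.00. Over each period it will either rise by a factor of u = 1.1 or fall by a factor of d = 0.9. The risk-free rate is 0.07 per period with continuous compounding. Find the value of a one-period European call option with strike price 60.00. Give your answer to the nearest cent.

Risk-neutral probability p = (e^0.07 − 0.9)/(1.1 − 0.9) = 0.1725/0.2000 = 0.8625
Terminal stock prices: S_u = 66, S_d = 54
Terminal payoffs (S − K): max(6, 0) = 6, max(-6, 0) = 0
Node 0 (S = 60): V_0 = e^(−0.07)·[0.8625·6.0000 + 0.1375·0.0000] = 4.8254

4.83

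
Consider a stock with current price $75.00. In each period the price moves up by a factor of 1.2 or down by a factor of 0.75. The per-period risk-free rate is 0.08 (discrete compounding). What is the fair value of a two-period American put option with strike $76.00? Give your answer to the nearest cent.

Risk-neutral probability p = (1 + 0.08 − 0.75)/(1.2 − 0.75) = 0.3300/0.4500 = 0.7333
Terminal stock prices: S_uu = 108, S_ud = 67.5, S_dd = 42.19
Terminal payoffs (K − S): max(-32, 0) = 0, max(8.5, 0) = 8.5, max(33.81, 0) = 33.81
Node u (S = 90): continuation = 1/1.08·[0.7333·0.0000 + 0.2667·8.5000] = 2.0988; exercise value = 0.0000 ≤ continuation, so V_u = 2.0988
Node d (S = 56.25): continuation = 1/1.08·[0.7333·8.5000 + 0.2667·33.8125] = 14.1204; exercise value = 19.7500 > continuation, so V_d = 19.7500 (exercise)
Node 0 (S = 75): continuation = 1/1.08·[0.7333·2.0988 + 0.2667·19.7500] = 6.3016; exercise value = 1.0000 ≤ continuation, so V_0 = 6.3016

$6.30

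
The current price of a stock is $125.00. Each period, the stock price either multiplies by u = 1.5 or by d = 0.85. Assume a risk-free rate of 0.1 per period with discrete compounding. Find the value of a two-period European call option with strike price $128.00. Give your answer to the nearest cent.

$31.01

Risk-neutral probability p = (1 + 0.1 − 0.85)/(1.5 − 0.85) = 0.2500/0.6500 = 0.3846
Terminal stock prices: S_uu = 281.2, S_ud = 159.4, S_dd = 90.31
Terminal payoffs (S − K): max(153.2, 0) = 153.2, max(31.38, 0) = 31.38, max(-37.69, 0) = 0
Node u (S = 187.5): V_u = 1/1.1·[0.3846·153.2500 + 0.6154·31.3750] = 71.1364
Node d (S = 106.2): V_d = 1/1.1·[0.3846·31.3750 + 0.6154·0.0000] = 10.9703
Node 0 (S = 125): V_0 = 1/1.1·[0.3846·71.1364 + 0.6154·10.9703] = 31.0101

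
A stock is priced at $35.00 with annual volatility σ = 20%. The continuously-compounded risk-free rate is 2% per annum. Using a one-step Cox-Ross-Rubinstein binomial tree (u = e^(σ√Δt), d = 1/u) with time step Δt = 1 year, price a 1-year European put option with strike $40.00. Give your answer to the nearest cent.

CRR parameters: u = e^(σ√Δt) = e^(0.2·√1) = 1.2214, d = 1/u = 0.8187
Per-period rate: rΔt = 0.02·1 = 0.02, so R = e^0.02 = 1.0202
Risk-neutral probability p = (e^0.02 − 0.8187)/(1.2214 − 0.8187) = 0.2015/0.4027 = 0.5003
Terminal stock prices: S_u = 42.75, S_d = 28.66
Terminal payoffs (K − S): max(-2.749, 0) = 0, max(11.34, 0) = 11.34
Node 0 (S = 35): V_0 = e^(−0.02)·[0.5003·0.0000 + 0.4997·11.3444] = 5.5562

$5.56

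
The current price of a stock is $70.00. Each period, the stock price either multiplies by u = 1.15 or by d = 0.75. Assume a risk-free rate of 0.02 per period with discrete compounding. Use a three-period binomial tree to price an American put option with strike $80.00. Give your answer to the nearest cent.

Risk-neutral probability p = (1 + 0.02 − 0.75)/(1.15 − 0.75) = 0.2700/0.4000 = 0.6750
Terminal stock prices: S_uuu = 106.5, S_uud = 69.43, S_udd = 45.28, S_ddd = 29.53
Terminal payoffs (K − S): max(-26.46, 0) = 0, max(10.57, 0) = 10.57, max(34.72, 0) = 34.72, max(50.47, 0) = 50.47
Node uu (S = 92.57): continuation = 1/1.02·[0.6750·0.0000 + 0.3250·10.5688] = 3.3675; exercise value = 0.0000 ≤ continuation, so V_uu = 3.3675
Node ud (S = 60.38): continuation = 1/1.02·[0.6750·10.5688 + 0.3250·34.7188] = 18.0564; exercise value = 19.6250 > continuation, so V_ud = 19.6250 (exercise)
Node dd (S = 39.38): continuation = 1/1.02·[0.6750·34.7188 + 0.3250·50.4688] = 39.0564; exercise value = 40.6250 > continuation, so V_dd = 40.6250 (exercise)
Node u (S = 80.5): continuation = 1/1.02·[0.6750·3.3675 + 0.3250·19.6250] = 8.4816; exercise value = 0.0000 ≤ continuation, so V_u = 8.4816
Node d (S = 52.5): continuation = 1/1.02·[0.6750·19.6250 + 0.3250·40.6250] = 25.9314; exercise value = 27.5000 > continuation, so V_d = 27.5000 (exercise)
Node 0 (S = 70): continuation = 1/1.02·[0.6750·8.4816 + 0.3250·27.5000] = 14.3750; exercise value = 10.0000 ≤ continuation, so V_0 = 14.3750

$14.38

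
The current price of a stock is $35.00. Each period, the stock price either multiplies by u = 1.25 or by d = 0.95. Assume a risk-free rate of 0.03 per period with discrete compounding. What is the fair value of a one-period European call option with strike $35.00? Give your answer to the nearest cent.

Risk-neutral probability p = (1 + 0.03 − 0.95)/(1.25 − 0.95) = 0.0800/0.3000 = 0.2667
Terminal stock prices: S_u = 43.75, S_d = 33.25
Terminal payoffs (S − K): max(8.75, 0) = 8.75, max(-1.75, 0) = 0
Node 0 (S = 35): V_0 = 1/1.03·[0.2667·8.7500 + 0.7333·0.0000] = 2.2654

$2.27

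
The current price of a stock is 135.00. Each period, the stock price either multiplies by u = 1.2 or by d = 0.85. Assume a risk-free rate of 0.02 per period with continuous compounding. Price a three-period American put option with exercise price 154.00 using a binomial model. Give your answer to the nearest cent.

24.23

Risk-neutral probability p = (e^0.02 − 0.85)/(1.2 − 0.85) = 0.1702/0.3500 = 0.4863
Terminal stock prices: S_uuu = 233.3, S_uud = 165.2, S_udd = 117, S_ddd = 82.91
Terminal payoffs (K − S): max(-79.28, 0) = 0, max(-11.24, 0) = 0, max(36.96, 0) = 36.96, max(71.09, 0) = 71.09
Node uu (S = 194.4): continuation = e^(−0.02)·[0.4863·0.0000 + 0.5137·0.0000] = 0.0000; exercise value = 0.0000 ≤ continuation, so V_uu = 0.0000
Node ud (S = 137.7): continuation = e^(−0.02)·[0.4863·0.0000 + 0.5137·36.9550] = 18.6083; exercise value = 16.3000 ≤ continuation, so V_ud = 18.6083
Node dd (S = 97.54): continuation = e^(−0.02)·[0.4863·36.9550 + 0.5137·71.0931] = 53.4131; exercise value = 56.4625 > continuation, so V_dd = 56.4625 (exercise)
Node u (S = 162): continuation = e^(−0.02)·[0.4863·0.0000 + 0.5137·18.6083] = 9.3700; exercise value = 0.0000 ≤ continuation, so V_u = 9.3700
Node d (S = 114.8): continuation = e^(−0.02)·[0.4863·18.6083 + 0.5137·56.4625] = 37.3009; exercise value = 39.2500 > continuation, so V_d = 39.2500 (exercise)
Node 0 (S = 135): continuation = e^(−0.02)·[0.4863·9.3700 + 0.5137·39.2500] = 24.2302; exercise value = 19.0000 ≤ continuation, so V_0 = 24.2302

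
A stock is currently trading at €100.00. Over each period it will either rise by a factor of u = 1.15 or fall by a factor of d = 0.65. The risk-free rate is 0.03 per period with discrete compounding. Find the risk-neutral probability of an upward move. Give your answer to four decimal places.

p = 0.7600

Risk-neutral probability p = (1 + 0.03 − 0.65)/(1.15 − 0.65) = 0.3800/0.5000 = 0.7600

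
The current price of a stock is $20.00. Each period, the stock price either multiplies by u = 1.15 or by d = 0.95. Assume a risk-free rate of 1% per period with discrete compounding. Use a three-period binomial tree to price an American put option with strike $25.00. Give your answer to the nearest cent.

Risk-neutral probability p = (1 + 0.01 − 0.95)/(1.15 − 0.95) = 0.0600/0.2000 = 0.3000
Terminal stock prices: S_uuu = 30.42, S_uud = 25.13, S_udd = 20.76, S_ddd = 17.15
Terminal payoffs (K − S): max(-5.417, 0) = 0, max(-0.1275, 0) = 0, max(4.242, 0) = 4.242, max(7.853, 0) = 7.853
Node uu (S = 26.45): continuation = 1/1.01·[0.3000·0.0000 + 0.7000·0.0000] = 0.0000; exercise value = 0.0000 ≤ continuation, so V_uu = 0.0000
Node ud (S = 21.85): continuation = 1/1.01·[0.3000·0.0000 + 0.7000·4.2425] = 2.9403; exercise value = 3.1500 > continuation, so V_ud = 3.1500 (exercise)
Node dd (S = 18.05): continuation = 1/1.01·[0.3000·4.2425 + 0.7000·7.8525] = 6.7025; exercise value = 6.9500 > continuation, so V_dd = 6.9500 (exercise)
Node u (S = 23): continuation = 1/1.01·[0.3000·0.0000 + 0.7000·3.1500] = 2.1832; exercise value = 2.0000 ≤ continuation, so V_u = 2.1832
Node d (S = 19): continuation = 1/1.01·[0.3000·3.1500 + 0.7000·6.9500] = 5.7525; exercise value = 6.0000 > continuation, so V_d = 6.0000 (exercise)
Node 0 (S = 20): continuation = 1/1.01·[0.3000·2.1832 + 0.7000·6.0000] = 4.8069; exercise value = 5.0000 > continuation, so V_0 = 5.0000 (exercise)

$5.00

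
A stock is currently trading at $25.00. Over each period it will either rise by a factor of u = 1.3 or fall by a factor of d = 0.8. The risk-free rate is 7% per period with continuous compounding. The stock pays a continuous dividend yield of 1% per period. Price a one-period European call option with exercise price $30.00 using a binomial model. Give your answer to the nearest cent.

Per-period risk-free factor R = e^0.07 = 1.0725; dividend-adjusted growth = e^(0.07−0.01) = 1.0618.
Risk-neutral probability p = (1.0618 − 0.8)/(1.3 − 0.8) = 0.2618/0.5000 = 0.5237
Terminal stock prices: S_u = 32.5, S_d = 20
Terminal payoffs (S − K): max(2.5, 0) = 2.5, max(-10, 0) = 0
Node 0 (S = 25): V_0 = e^(−0.07)·[0.5237·2.5000 + 0.4763·0.0000] = 1.2207

$1.22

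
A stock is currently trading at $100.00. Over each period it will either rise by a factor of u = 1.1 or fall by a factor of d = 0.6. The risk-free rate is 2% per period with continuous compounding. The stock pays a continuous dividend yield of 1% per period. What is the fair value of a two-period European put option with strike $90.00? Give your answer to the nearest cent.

Per-period risk-free factor R = e^0.02 = 1.0202; dividend-adjusted growth = e^(0.02−0.01) = 1.0101.
Risk-neutral probability p = (1.0101 − 0.6)/(1.1 − 0.6) = 0.4101/0.5000 = 0.8201
Terminal stock prices: S_uu = 121, S_ud = 66, S_dd = 36
Terminal payoffs (K − S): max(-31, 0) = 0, max(24, 0) = 24, max(54, 0) = 54
Node u (S = 110): V_u = e^(−0.02)·[0.8201·0.0000 + 0.1799·24.0000] = 4.2321
Node d (S = 60): V_d = e^(−0.02)·[0.8201·24.0000 + 0.1799·54.0000] = 28.8149
Node 0 (S = 100): V_0 = e^(−0.02)·[0.8201·4.2321 + 0.1799·28.8149] = 8.4832

$8.48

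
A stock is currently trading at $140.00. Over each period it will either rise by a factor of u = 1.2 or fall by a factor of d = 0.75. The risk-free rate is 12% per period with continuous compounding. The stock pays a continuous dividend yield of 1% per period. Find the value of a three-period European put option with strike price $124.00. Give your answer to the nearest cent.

$2.03

Per-period risk-free factor R = e^0.12 = 1.1275; dividend-adjusted growth = e^(0.12−0.01) = 1.1163.
Risk-neutral probability p = (1.1163 − 0.75)/(1.2 − 0.75) = 0.3663/0.4500 = 0.8140
Terminal stock prices: S_uuu = 241.9, S_uud = 151.2, S_udd = 94.5, S_ddd = 59.06
Terminal payoffs (K − S): max(-117.9, 0) = 0, max(-27.2, 0) = 0, max(29.5, 0) = 29.5, max(64.94, 0) = 64.94
Node uu (S = 201.6): V_uu = e^(−0.12)·[0.8140·0.0000 + 0.1860·0.0000] = 0.0000
Node ud (S = 126): V_ud = e^(−0.12)·[0.8140·0.0000 + 0.1860·29.5000] = 4.8678
Node dd (S = 78.75): V_dd = e^(−0.12)·[0.8140·29.5000 + 0.1860·64.9375] = 32.0117
Node u (S = 168): V_u = e^(−0.12)·[0.8140·0.0000 + 0.1860·4.8678] = 0.8032
Node d (S = 105): V_d = e^(−0.12)·[0.8140·4.8678 + 0.1860·32.0117] = 8.7964
Node 0 (S = 140): V_0 = e^(−0.12)·[0.8140·0.8032 + 0.1860·8.7964] = 2.0314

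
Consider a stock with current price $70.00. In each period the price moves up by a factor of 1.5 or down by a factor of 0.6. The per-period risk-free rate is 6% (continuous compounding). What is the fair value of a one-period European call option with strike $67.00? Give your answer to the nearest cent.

Risk-neutral probability p = (e^0.06 − 0.6)/(1.5 − 0.6) = 0.4618/0.9000 = 0.5132
Terminal stock prices: S_u = 105, S_d = 42
Terminal payoffs (S − K): max(38, 0) = 38, max(-25, 0) = 0
Node 0 (S = 70): V_0 = e^(−0.06)·[0.5132·38.0000 + 0.4868·0.0000] = 18.3642

$18.36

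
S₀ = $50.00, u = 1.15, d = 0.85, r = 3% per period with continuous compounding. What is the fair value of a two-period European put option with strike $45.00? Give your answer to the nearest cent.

Risk-neutral probability p = (e^0.03 − 0.85)/(1.15 − 0.85) = 0.1805/0.3000 = 0.6015
Terminal stock prices: S_uu = 66.12, S_ud = 48.87, S_dd = 36.12
Terminal payoffs (K − S): max(-21.12, 0) = 0, max(-3.875, 0) = 0, max(8.875, 0) = 8.875
Node u (S = 57.5): V_u = e^(−0.03)·[0.6015·0.0000 + 0.3985·0.0000] = 0.0000
Node d (S = 42.5): V_d = e^(−0.03)·[0.6015·0.0000 + 0.3985·8.8750] = 3.4320
Node 0 (S = 50): V_0 = e^(−0.03)·[0.6015·0.0000 + 0.3985·3.4320] = 1.3272

$1.33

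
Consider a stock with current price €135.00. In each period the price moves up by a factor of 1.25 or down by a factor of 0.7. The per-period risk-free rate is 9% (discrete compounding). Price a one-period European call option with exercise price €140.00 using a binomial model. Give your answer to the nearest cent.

€18.70

Risk-neutral probability p = (1 + 0.09 − 0.7)/(1.25 − 0.7) = 0.3900/0.5500 = 0.7091
Terminal stock prices: S_u = 168.8, S_d = 94.5
Terminal payoffs (S − K): max(28.75, 0) = 28.75, max(-45.5, 0) = 0
Node 0 (S = 135): V_0 = 1/1.09·[0.7091·28.7500 + 0.2909·0.0000] = 18.7031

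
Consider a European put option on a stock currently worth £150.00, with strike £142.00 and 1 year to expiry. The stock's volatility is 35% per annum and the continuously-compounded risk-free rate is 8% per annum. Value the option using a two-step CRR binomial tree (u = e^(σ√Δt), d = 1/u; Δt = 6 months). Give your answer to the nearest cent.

£10.75

CRR parameters: u = e^(σ√Δt) = e^(0.35·√0.5) = 1.2808, d = 1/u = 0.7808
Per-period rate: rΔt = 0.08·0.5 = 0.04, so R = e^0.04 = 1.0408
Risk-neutral probability p = (e^0.04 − 0.7808)/(1.2808 − 0.7808) = 0.2601/0.5000 = 0.5201
Terminal stock prices: S_uu = 246.1, S_ud = 150, S_dd = 91.44
Terminal payoffs (K − S): max(-104.1, 0) = 0, max(-8, 0) = 0, max(50.56, 0) = 50.56
Node u (S = 192.1): V_u = e^(−0.04)·[0.5201·0.0000 + 0.4799·0.0000] = 0.0000
Node d (S = 117.1): V_d = e^(−0.04)·[0.5201·0.0000 + 0.4799·50.5621] = 23.3154
Node 0 (S = 150): V_0 = e^(−0.04)·[0.5201·0.0000 + 0.4799·23.3154] = 10.7513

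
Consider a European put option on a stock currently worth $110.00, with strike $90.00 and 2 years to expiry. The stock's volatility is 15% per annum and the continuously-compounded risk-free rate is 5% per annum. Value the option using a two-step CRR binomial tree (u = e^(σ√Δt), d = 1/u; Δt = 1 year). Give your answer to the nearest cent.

$1.04

CRR parameters: u = e^(σ√Δt) = e^(0.15·√1) = 1.1618, d = 1/u = 0.8607
Per-period rate: rΔt = 0.05·1 = 0.05, so R = e^0.05 = 1.0513
Risk-neutral probability p = (e^0.05 − 0.8607)/(1.1618 − 0.8607) = 0.1906/0.3011 = 0.6328
Terminal stock prices: S_uu = 148.5, S_ud = 110, S_dd = 81.49
Terminal payoffs (K − S): max(-58.48, 0) = 0, max(-20, 0) = 0, max(8.51, 0) = 8.51
Node u (S = 127.8): V_u = e^(−0.05)·[0.6328·0.0000 + 0.3672·0.0000] = 0.0000
Node d (S = 94.68): V_d = e^(−0.05)·[0.6328·0.0000 + 0.3672·8.5100] = 2.9722
Node 0 (S = 110): V_0 = e^(−0.05)·[0.6328·0.0000 + 0.3672·2.9722] = 1.0381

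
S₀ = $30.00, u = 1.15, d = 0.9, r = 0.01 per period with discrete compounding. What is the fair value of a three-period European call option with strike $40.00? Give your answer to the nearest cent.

Risk-neutral probability p = (1 + 0.01 − 0.9)/(1.15 − 0.9) = 0.1100/0.2500 = 0.4400
Terminal stock prices: S_uuu = 45.63, S_uud = 35.71, S_udd = 27.95, S_ddd = 21.87
Terminal payoffs (S − K): max(5.626, 0) = 5.626, max(-4.293, 0) = 0, max(-12.05, 0) = 0, max(-18.13, 0) = 0
Node uu (S = 39.67): V_uu = 1/1.01·[0.4400·5.6262 + 0.5600·0.0000] = 2.4510
Node ud (S = 31.05): V_ud = 1/1.01·[0.4400·0.0000 + 0.5600·0.0000] = 0.0000
Node dd (S = 24.3): V_dd = 1/1.01·[0.4400·0.0000 + 0.5600·0.0000] = 0.0000
Node u (S = 34.5): V_u = 1/1.01·[0.4400·2.4510 + 0.5600·0.0000] = 1.0678
Node d (S = 27): V_d = 1/1.01·[0.4400·0.0000 + 0.5600·0.0000] = 0.0000
Node 0 (S = 30): V_0 = 1/1.01·[0.4400·1.0678 + 0.5600·0.0000] = 0.4652

$0.47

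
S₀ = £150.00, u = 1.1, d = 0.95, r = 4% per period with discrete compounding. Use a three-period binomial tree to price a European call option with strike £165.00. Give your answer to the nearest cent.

£9.51

Risk-neutral probability p = (1 + 0.04 − 0.95)/(1.1 − 0.95) = 0.0900/0.1500 = 0.6000
Terminal stock prices: S_uuu = 199.7, S_uud = 172.4, S_udd = 148.9, S_ddd = 128.6
Terminal payoffs (S − K): max(34.65, 0) = 34.65, max(7.425, 0) = 7.425, max(-16.09, 0) = 0, max(-36.39, 0) = 0
Node uu (S = 181.5): V_uu = 1/1.04·[0.6000·34.6500 + 0.4000·7.4250] = 22.8462
Node ud (S = 156.8): V_ud = 1/1.04·[0.6000·7.4250 + 0.4000·0.0000] = 4.2837
Node dd (S = 135.4): V_dd = 1/1.04·[0.6000·0.0000 + 0.4000·0.0000] = 0.0000
Node u (S = 165): V_u = 1/1.04·[0.6000·22.8462 + 0.4000·4.2837] = 14.8280
Node d (S = 142.5): V_d = 1/1.04·[0.6000·4.2837 + 0.4000·0.0000] = 2.4713
Node 0 (S = 150): V_0 = 1/1.04·[0.6000·14.8280 + 0.4000·2.4713] = 9.5051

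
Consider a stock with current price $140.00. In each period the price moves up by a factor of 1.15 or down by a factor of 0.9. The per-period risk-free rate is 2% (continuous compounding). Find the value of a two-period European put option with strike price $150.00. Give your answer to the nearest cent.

$11.93

Risk-neutral probability p = (e^0.02 − 0.9)/(1.15 − 0.9) = 0.1202/0.2500 = 0.4808
Terminal stock prices: S_uu = 185.1, S_ud = 144.9, S_dd = 113.4
Terminal payoffs (K − S): max(-35.15, 0) = 0, max(5.1, 0) = 5.1, max(36.6, 0) = 36.6
Node u (S = 161): V_u = e^(−0.02)·[0.4808·0.0000 + 0.5192·5.1000] = 2.5955
Node d (S = 126): V_d = e^(−0.02)·[0.4808·5.1000 + 0.5192·36.6000] = 21.0298
Node 0 (S = 140): V_0 = e^(−0.02)·[0.4808·2.5955 + 0.5192·21.0298] = 11.9256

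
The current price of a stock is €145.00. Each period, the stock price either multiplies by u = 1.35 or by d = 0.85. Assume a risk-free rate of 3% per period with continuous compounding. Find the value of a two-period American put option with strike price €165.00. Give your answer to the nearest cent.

€25.89

Risk-neutral probability p = (e^0.03 − 0.85)/(1.35 − 0.85) = 0.1805/0.5000 = 0.3609
Terminal stock prices: S_uu = 264.3, S_ud = 166.4, S_dd = 104.8
Terminal payoffs (K − S): max(-99.26, 0) = 0, max(-1.387, 0) = 0, max(60.24, 0) = 60.24
Node u (S = 195.8): continuation = e^(−0.03)·[0.3609·0.0000 + 0.6391·0.0000] = 0.0000; exercise value = 0.0000 ≤ continuation, so V_u = 0.0000
Node d (S = 123.2): continuation = e^(−0.03)·[0.3609·0.0000 + 0.6391·60.2375] = 37.3595; exercise value = 41.7500 > continuation, so V_d = 41.7500 (exercise)
Node 0 (S = 145): continuation = e^(−0.03)·[0.3609·0.0000 + 0.6391·41.7500] = 25.8935; exercise value = 20.0000 ≤ continuation, so V_0 = 25.8935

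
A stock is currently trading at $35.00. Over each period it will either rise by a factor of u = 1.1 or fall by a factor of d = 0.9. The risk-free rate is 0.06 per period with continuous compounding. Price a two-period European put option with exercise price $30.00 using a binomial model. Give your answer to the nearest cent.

Risk-neutral probability p = (e^0.06 − 0.9)/(1.1 − 0.9) = 0.1618/0.2000 = 0.8092
Terminal stock prices: S_uu = 42.35, S_ud = 34.65, S_dd = 28.35
Terminal payoffs (K − S): max(-12.35, 0) = 0, max(-4.65, 0) = 0, max(1.65, 0) = 1.65
Node u (S = 38.5): V_u = e^(−0.06)·[0.8092·0.0000 + 0.1908·0.0000] = 0.0000
Node d (S = 31.5): V_d = e^(−0.06)·[0.8092·0.0000 + 0.1908·1.6500] = 0.2965
Node 0 (S = 35): V_0 = e^(−0.06)·[0.8092·0.0000 + 0.1908·0.2965] = 0.0533

$0.05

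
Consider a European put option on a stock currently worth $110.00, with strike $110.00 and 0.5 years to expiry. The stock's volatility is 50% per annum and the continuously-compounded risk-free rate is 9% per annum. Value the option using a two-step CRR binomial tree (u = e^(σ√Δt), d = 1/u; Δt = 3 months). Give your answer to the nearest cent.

$11.07

CRR parameters: u = e^(σ√Δt) = e^(0.5·√0.25) = 1.2840, d = 1/u = 0.7788
Per-period rate: rΔt = 0.09·0.25 = 0.0225, so R = e^0.0225 = 1.0228
Risk-neutral probability p = (e^0.0225 − 0.7788)/(1.2840 − 0.7788) = 0.2440/0.5052 = 0.4829
Terminal stock prices: S_uu = 181.4, S_ud = 110, S_dd = 66.72
Terminal payoffs (K − S): max(-71.36, 0) = 0, max(0, 0) = 0, max(43.28, 0) = 43.28
Node u (S = 141.2): V_u = e^(−0.0225)·[0.4829·0.0000 + 0.5171·0.0000] = 0.0000
Node d (S = 85.67): V_d = e^(−0.0225)·[0.4829·0.0000 + 0.5171·43.2816] = 21.8845
Node 0 (S = 110): V_0 = e^(−0.0225)·[0.4829·0.0000 + 0.5171·21.8845] = 11.0655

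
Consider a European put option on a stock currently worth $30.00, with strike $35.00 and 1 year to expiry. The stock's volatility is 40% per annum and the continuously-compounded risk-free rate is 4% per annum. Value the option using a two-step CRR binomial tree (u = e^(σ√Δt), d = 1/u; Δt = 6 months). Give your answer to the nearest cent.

CRR parameters: u = e^(σ√Δt) = e^(0.4·√0.5) = 1.3269, d = 1/u = 0.7536
Per-period rate: rΔt = 0.04·0.5 = 0.02, so R = e^0.02 = 1.0202
Risk-neutral probability p = (e^0.02 − 0.7536)/(1.3269 − 0.7536) = 0.2666/0.5733 = 0.4650
Terminal stock prices: S_uu = 52.82, S_ud = 30, S_dd = 17.04
Terminal payoffs (K − S): max(-17.82, 0) = 0, max(5, 0) = 5, max(17.96, 0) = 17.96
Node u (S = 39.81): V_u = e^(−0.02)·[0.4650·0.0000 + 0.5350·5.0000] = 2.6220
Node d (S = 22.61): V_d = e^(−0.02)·[0.4650·5.0000 + 0.5350·17.9609] = 11.6978
Node 0 (S = 30): V_0 = e^(−0.02)·[0.4650·2.6220 + 0.5350·11.6978] = 7.3295

$7.33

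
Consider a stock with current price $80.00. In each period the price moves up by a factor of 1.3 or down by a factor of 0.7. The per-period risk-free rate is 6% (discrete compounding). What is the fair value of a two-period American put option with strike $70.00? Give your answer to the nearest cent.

$5.28

Risk-neutral probability p = (1 + 0.06 − 0.7)/(1.3 − 0.7) = 0.3600/0.6000 = 0.6000
Terminal stock prices: S_uu = 135.2, S_ud = 72.8, S_dd = 39.2
Terminal payoffs (K − S): max(-65.2, 0) = 0, max(-2.8, 0) = 0, max(30.8, 0) = 30.8
Node u (S = 104): continuation = 1/1.06·[0.6000·0.0000 + 0.4000·0.0000] = 0.0000; exercise value = 0.0000 ≤ continuation, so V_u = 0.0000
Node d (S = 56): continuation = 1/1.06·[0.6000·0.0000 + 0.4000·30.8000] = 11.6226; exercise value = 14.0000 > continuation, so V_d = 14.0000 (exercise)
Node 0 (S = 80): continuation = 1/1.06·[0.6000·0.0000 + 0.4000·14.0000] = 5.2830; exercise value = 0.0000 ≤ continuation, so V_0 = 5.2830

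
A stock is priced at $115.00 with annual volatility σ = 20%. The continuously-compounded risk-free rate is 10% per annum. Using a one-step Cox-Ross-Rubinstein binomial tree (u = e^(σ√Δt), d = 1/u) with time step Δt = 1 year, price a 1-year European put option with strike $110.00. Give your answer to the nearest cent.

$4.14

CRR parameters: u = e^(σ√Δt) = e^(0.2·√1) = 1.2214, d = 1/u = 0.8187
Per-period rate: rΔt = 0.1·1 = 0.1, so R = e^0.1 = 1.1052
Risk-neutral probability p = (e^0.1 − 0.8187)/(1.2214 − 0.8187) = 0.2864/0.4027 = 0.7113
Terminal stock prices: S_u = 140.5, S_d = 94.15
Terminal payoffs (K − S): max(-30.46, 0) = 0, max(15.85, 0) = 15.85
Node 0 (S = 115): V_0 = e^(−0.1)·[0.7113·0.0000 + 0.2887·15.8460] = 4.1387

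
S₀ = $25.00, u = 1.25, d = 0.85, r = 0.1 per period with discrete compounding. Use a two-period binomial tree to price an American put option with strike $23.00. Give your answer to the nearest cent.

Risk-neutral probability p = (1 + 0.1 − 0.85)/(1.25 − 0.85) = 0.2500/0.4000 = 0.6250
Terminal stock prices: S_uu = 39.06, S_ud = 26.56, S_dd = 18.06
Terminal payoffs (K − S): max(-16.06, 0) = 0, max(-3.562, 0) = 0, max(4.938, 0) = 4.938
Node u (S = 31.25): continuation = 1/1.1·[0.6250·0.0000 + 0.3750·0.0000] = 0.0000; exercise value = 0.0000 ≤ continuation, so V_u = 0.0000
Node d (S = 21.25): continuation = 1/1.1·[0.6250·0.0000 + 0.3750·4.9375] = 1.6832; exercise value = 1.7500 > continuation, so V_d = 1.7500 (exercise)
Node 0 (S = 25): continuation = 1/1.1·[0.6250·0.0000 + 0.3750·1.7500] = 0.5966; exercise value = 0.0000 ≤ continuation, so V_0 = 0.5966

$0.60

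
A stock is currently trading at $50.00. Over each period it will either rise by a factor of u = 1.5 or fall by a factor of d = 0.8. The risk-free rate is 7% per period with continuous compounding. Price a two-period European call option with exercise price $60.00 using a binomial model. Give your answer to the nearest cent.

Risk-neutral probability p = (e^0.07 − 0.8)/(1.5 − 0.8) = 0.2725/0.7000 = 0.3893
Terminal stock prices: S_uu = 112.5, S_ud = 60, S_dd = 32
Terminal payoffs (S − K): max(52.5, 0) = 52.5, max(0, 0) = 0, max(-28, 0) = 0
Node u (S = 75): V_u = e^(−0.07)·[0.3893·52.5000 + 0.6107·0.0000] = 19.0564
Node d (S = 40): V_d = e^(−0.07)·[0.3893·0.0000 + 0.6107·0.0000] = 0.0000
Node 0 (S = 50): V_0 = e^(−0.07)·[0.3893·19.0564 + 0.6107·0.0000] = 6.9171

$6.92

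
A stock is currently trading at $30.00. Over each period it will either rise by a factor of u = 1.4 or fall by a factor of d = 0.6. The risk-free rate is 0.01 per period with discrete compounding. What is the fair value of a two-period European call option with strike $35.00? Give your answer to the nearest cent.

$6.13

Risk-neutral probability p = (1 + 0.01 − 0.6)/(1.4 − 0.6) = 0.4100/0.8000 = 0.5125
Terminal stock prices: S_uu = 58.8, S_ud = 25.2, S_dd = 10.8
Terminal payoffs (S − K): max(23.8, 0) = 23.8, max(-9.8, 0) = 0, max(-24.2, 0) = 0
Node u (S = 42): V_u = 1/1.01·[0.5125·23.8000 + 0.4875·0.0000] = 12.0767
Node d (S = 18): V_d = 1/1.01·[0.5125·0.0000 + 0.4875·0.0000] = 0.0000
Node 0 (S = 30): V_0 = 1/1.01·[0.5125·12.0767 + 0.4875·0.0000] = 6.1280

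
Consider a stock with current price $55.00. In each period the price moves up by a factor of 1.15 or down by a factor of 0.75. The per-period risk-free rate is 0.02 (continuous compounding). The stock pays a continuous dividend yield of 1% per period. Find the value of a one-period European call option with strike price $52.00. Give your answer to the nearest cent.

$7.17

Per-period risk-free factor R = e^0.02 = 1.0202; dividend-adjusted growth = e^(0.02−0.01) = 1.0101.
Risk-neutral probability p = (1.0101 − 0.75)/(1.15 − 0.75) = 0.2601/0.4000 = 0.6501
Terminal stock prices: S_u = 63.25, S_d = 41.25
Terminal payoffs (S − K): max(11.25, 0) = 11.25, max(-10.75, 0) = 0
Node 0 (S = 55): V_0 = e^(−0.02)·[0.6501·11.2500 + 0.3499·0.0000] = 7.1691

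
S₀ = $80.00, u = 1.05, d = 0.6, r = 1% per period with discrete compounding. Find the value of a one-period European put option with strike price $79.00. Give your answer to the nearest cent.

Risk-neutral probability p = (1 + 0.01 − 0.6)/(1.05 − 0.6) = 0.4100/0.4500 = 0.9111
Terminal stock prices: S_u = 84, S_d = 48
Terminal payoffs (K − S): max(-5, 0) = 0, max(31, 0) = 31
Node 0 (S = 80): V_0 = 1/1.01·[0.9111·0.0000 + 0.0889·31.0000] = 2.7283

$2.73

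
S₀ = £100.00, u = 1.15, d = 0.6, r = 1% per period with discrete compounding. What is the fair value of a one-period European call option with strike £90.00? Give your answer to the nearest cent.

Risk-neutral probability p = (1 + 0.01 − 0.6)/(1.15 − 0.6) = 0.4100/0.5500 = 0.7455
Terminal stock prices: S_u = 115, S_d = 60
Terminal payoffs (S − K): max(25, 0) = 25, max(-30, 0) = 0
Node 0 (S = 100): V_0 = 1/1.01·[0.7455·25.0000 + 0.2545·0.0000] = 18.4518

£18.45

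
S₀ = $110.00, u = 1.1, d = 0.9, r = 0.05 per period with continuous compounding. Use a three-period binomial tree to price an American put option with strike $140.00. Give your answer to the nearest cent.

Risk-neutral probability p = (e^0.05 − 0.9)/(1.1 − 0.9) = 0.1513/0.2000 = 0.7564
Terminal stock prices: S_uuu = 146.4, S_uud = 119.8, S_udd = 98.01, S_ddd = 80.19
Terminal payoffs (K − S): max(-6.41, 0) = 0, max(20.21, 0) = 20.21, max(41.99, 0) = 41.99, max(59.81, 0) = 59.81
Node uu (S = 133.1): continuation = e^(−0.05)·[0.7564·0.0000 + 0.2436·20.2100] = 4.6839; exercise value = 6.9000 > continuation, so V_uu = 6.9000 (exercise)
Node ud (S = 108.9): continuation = e^(−0.05)·[0.7564·20.2100 + 0.2436·41.9900] = 24.2721; exercise value = 31.1000 > continuation, so V_ud = 31.1000 (exercise)
Node dd (S = 89.1): continuation = e^(−0.05)·[0.7564·41.9900 + 0.2436·59.8100] = 44.0721; exercise value = 50.9000 > continuation, so V_dd = 50.9000 (exercise)
Node u (S = 121): continuation = e^(−0.05)·[0.7564·6.9000 + 0.2436·31.1000] = 12.1721; exercise value = 19.0000 > continuation, so V_u = 19.0000 (exercise)
Node d (S = 99): continuation = e^(−0.05)·[0.7564·31.1000 + 0.2436·50.9000] = 34.1721; exercise value = 41.0000 > continuation, so V_d = 41.0000 (exercise)
Node 0 (S = 110): continuation = e^(−0.05)·[0.7564·19.0000 + 0.2436·41.0000] = 23.1721; exercise value = 30.0000 > continuation, so V_0 = 30.0000 (exercise)

$30.00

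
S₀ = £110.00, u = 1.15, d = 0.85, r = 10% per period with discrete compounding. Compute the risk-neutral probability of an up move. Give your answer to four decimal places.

Risk-neutral probability p = (1 + 0.1 − 0.85)/(1.15 − 0.85) = 0.2500/0.3000 = 0.8333

p = 0.8333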